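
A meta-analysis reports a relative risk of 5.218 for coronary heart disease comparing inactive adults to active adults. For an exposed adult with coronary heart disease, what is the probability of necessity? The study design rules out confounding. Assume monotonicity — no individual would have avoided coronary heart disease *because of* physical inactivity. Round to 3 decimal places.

PN ≈ 0.808

Under exogeneity and monotonicity, PN = (RR − 1) / RR = 1 − 1/RR.
PN = (5.218 − 1) / 5.218 = 4.218 / 5.218 ≈ 0.8084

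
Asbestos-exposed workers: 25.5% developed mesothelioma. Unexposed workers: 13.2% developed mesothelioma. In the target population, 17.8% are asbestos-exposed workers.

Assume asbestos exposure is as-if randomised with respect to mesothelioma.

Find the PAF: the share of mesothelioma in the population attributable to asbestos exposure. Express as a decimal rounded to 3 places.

PAF ≈ 0.142

p₁ = 0.255, p₀ = 0.132.
Overall risk P(Y=1) = π·p₁ + (1−π)·p₀ = 0.178×0.255 + 0.822×0.132 = 0.15389.
Under exogeneity, PAF = [P(Y=1) − p₀] / P(Y=1).
PAF = (0.15389 − 0.132) / 0.15389 ≈ 0.1423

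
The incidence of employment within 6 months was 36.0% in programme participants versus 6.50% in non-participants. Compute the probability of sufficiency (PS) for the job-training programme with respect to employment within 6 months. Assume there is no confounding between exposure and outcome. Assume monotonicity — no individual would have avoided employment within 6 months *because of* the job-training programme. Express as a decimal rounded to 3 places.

p₁ = 0.36, p₀ = 0.065.
Under exogeneity and monotonicity, PS = (p₁ − p₀) / (1 − p₀).
PS = (0.36 − 0.065) / (1 − 0.065) = 0.295 / 0.935 ≈ 0.3155

PS ≈ 0.316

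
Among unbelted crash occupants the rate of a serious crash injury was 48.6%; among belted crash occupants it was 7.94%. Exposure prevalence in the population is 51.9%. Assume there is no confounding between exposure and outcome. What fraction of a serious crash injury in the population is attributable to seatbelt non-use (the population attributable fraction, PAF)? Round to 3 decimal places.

p₁ = 0.486, p₀ = 0.0794.
Overall risk P(Y=1) = π·p₁ + (1−π)·p₀ = 0.519×0.486 + 0.481×0.0794 = 0.29043.
Under exogeneity, PAF = [P(Y=1) − p₀] / P(Y=1).
PAF = (0.29043 − 0.0794) / 0.29043 ≈ 0.7266

PAF ≈ 0.727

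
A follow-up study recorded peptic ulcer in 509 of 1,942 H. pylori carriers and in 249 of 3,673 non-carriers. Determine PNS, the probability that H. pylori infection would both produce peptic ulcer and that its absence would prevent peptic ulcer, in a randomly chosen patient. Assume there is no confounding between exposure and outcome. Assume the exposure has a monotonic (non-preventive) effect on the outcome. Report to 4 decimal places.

p₁ = P(outcome | exposed) = 509/1942 = 0.2621
p₀ = P(outcome | unexposed) = 249/3673 = 0.067792
Under exogeneity and monotonicity, PNS = p₁ − p₀.
PNS = 0.2621 − 0.067792 = 0.19431

PNS ≈ 0.1943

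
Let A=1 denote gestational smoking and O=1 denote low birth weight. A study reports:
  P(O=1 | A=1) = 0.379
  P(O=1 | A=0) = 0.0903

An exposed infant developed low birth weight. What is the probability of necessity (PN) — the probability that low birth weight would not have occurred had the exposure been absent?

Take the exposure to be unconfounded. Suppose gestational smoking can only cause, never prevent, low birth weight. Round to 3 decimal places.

Let p₁ = 0.379, p₀ = 0.0903.
Under exogeneity and monotonicity, PN = (p₁ − p₀) / p₁.
PN = (0.379 − 0.0903) / 0.379 = 0.2887 / 0.379 ≈ 0.7617

PN ≈ 0.762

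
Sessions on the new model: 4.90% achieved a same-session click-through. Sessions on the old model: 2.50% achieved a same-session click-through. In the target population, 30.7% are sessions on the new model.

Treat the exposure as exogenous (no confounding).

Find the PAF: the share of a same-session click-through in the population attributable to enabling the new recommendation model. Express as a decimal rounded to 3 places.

PAF ≈ 0.228

p₁ = 0.049, p₀ = 0.025.
Overall risk P(Y=1) = π·p₁ + (1−π)·p₀ = 0.307×0.049 + 0.693×0.025 = 0.032368.
Under exogeneity, PAF = [P(Y=1) − p₀] / P(Y=1).
PAF = (0.032368 − 0.025) / 0.032368 ≈ 0.2276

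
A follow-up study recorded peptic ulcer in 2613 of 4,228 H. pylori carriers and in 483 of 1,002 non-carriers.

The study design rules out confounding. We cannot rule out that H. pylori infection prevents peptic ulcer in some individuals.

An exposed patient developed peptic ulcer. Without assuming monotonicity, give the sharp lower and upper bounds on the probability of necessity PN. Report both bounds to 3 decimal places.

0.220 ≤ PN ≤ 0.838

p₁ = P(outcome | exposed) = 2613/4228 = 0.61802
p₀ = P(outcome | unexposed) = 483/1002 = 0.48204
Under exogeneity alone the bounds on PN are max{0,(p₁−p₀)/p₁} ≤ PN ≤ min{1,(1−p₀)/p₁}.
  lower = (p₁ − p₀)/p₁ = 0.13599 / 0.61802 ≈ 0.2200
  upper = min{1, (1 − p₀)/p₁} = 0.51796 / 0.61802 ≈ 0.8381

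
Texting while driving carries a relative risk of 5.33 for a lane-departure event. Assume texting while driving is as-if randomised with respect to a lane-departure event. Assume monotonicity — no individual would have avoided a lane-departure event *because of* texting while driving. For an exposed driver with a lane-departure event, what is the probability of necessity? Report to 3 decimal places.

PN ≈ 0.812

Under exogeneity and monotonicity, PN = (RR − 1) / RR = 1 − 1/RR.
PN = (5.33 − 1) / 5.33 = 4.33 / 5.33 ≈ 0.8124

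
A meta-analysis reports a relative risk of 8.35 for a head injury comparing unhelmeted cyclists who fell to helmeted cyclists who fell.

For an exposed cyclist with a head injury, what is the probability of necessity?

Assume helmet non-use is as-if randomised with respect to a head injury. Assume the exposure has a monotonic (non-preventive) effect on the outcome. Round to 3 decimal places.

Under exogeneity and monotonicity, PN = (RR − 1) / RR = 1 − 1/RR.
PN = (8.35 − 1) / 8.35 = 7.35 / 8.35 ≈ 0.8802

PN ≈ 0.880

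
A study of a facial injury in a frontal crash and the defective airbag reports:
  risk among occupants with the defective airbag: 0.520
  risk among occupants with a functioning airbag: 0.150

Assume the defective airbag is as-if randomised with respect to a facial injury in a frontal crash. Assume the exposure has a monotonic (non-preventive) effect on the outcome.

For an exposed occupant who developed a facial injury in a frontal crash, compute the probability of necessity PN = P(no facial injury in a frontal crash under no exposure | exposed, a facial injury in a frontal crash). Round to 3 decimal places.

Let p₁ = 0.52, p₀ = 0.15.
Under exogeneity and monotonicity, PN = (p₁ − p₀) / p₁.
PN = (0.52 − 0.15) / 0.52 = 0.37 / 0.52 ≈ 0.7115

PN ≈ 0.712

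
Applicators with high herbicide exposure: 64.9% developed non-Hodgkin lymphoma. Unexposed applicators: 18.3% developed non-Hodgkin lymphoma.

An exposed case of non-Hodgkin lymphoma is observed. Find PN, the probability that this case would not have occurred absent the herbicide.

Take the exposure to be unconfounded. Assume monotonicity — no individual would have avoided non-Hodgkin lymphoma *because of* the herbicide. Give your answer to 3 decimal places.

p₁ = 0.649, p₀ = 0.183.
Under exogeneity and monotonicity, PN = (p₁ − p₀) / p₁.
PN = (0.649 − 0.183) / 0.649 = 0.466 / 0.649 ≈ 0.7180

PN ≈ 0.718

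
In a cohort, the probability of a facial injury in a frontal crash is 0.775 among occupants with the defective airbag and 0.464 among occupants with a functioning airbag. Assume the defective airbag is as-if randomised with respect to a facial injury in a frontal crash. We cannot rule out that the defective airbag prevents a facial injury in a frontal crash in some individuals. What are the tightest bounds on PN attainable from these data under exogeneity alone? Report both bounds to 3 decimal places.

Let p₁ = 0.775, p₀ = 0.464.
Under exogeneity alone the bounds on PN are max{0,(p₁−p₀)/p₁} ≤ PN ≤ min{1,(1−p₀)/p₁}.
  lower = (p₁ − p₀)/p₁ = 0.311 / 0.775 ≈ 0.4013
  upper = min{1, (1 − p₀)/p₁} = 0.536 / 0.775 ≈ 0.6916

0.401 ≤ PN ≤ 0.692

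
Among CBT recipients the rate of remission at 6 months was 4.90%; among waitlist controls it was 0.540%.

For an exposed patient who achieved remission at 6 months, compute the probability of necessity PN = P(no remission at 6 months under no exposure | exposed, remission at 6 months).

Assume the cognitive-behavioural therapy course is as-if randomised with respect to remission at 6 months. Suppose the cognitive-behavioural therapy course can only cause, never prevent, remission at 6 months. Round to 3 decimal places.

PN ≈ 0.890

p₁ = 0.049, p₀ = 0.0054.
Under exogeneity and monotonicity, PN = (p₁ − p₀) / p₁.
PN = (0.049 − 0.0054) / 0.049 = 0.0436 / 0.049 ≈ 0.8898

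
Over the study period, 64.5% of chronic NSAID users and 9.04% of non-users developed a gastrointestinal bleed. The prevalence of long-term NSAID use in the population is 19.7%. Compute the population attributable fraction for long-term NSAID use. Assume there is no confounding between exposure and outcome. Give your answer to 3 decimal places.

p₁ = 0.645, p₀ = 0.0904.
Overall risk P(Y=1) = π·p₁ + (1−π)·p₀ = 0.197×0.645 + 0.803×0.0904 = 0.19966.
Under exogeneity, PAF = [P(Y=1) − p₀] / P(Y=1).
PAF = (0.19966 − 0.0904) / 0.19966 ≈ 0.5472

PAF ≈ 0.547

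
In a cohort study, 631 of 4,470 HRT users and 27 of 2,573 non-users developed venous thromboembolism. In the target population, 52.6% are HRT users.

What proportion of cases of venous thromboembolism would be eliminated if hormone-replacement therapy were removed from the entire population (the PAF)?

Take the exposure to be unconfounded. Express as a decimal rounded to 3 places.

p₁ = P(outcome | exposed) = 631/4470 = 0.14116
p₀ = P(outcome | unexposed) = 27/2573 = 0.010494
Overall risk P(Y=1) = π·p₁ + (1−π)·p₀ = 0.526×0.14116 + 0.474×0.010494 = 0.079226.
Under exogeneity, PAF = [P(Y=1) − p₀] / P(Y=1).
PAF = (0.079226 − 0.010494) / 0.079226 ≈ 0.8675

PAF ≈ 0.868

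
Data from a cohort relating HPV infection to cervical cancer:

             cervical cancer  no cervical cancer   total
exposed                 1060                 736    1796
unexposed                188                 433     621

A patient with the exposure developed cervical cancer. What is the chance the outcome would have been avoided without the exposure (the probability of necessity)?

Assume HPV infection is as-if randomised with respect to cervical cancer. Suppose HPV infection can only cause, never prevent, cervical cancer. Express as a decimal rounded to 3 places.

PN ≈ 0.487

p₁ = P(outcome | exposed) = 1060/1796 = 0.5902
p₀ = P(outcome | unexposed) = 188/621 = 0.30274
Under exogeneity and monotonicity, PN = (p₁ − p₀) / p₁.
PN = (0.5902 − 0.30274) / 0.5902 = 0.28746 / 0.5902 ≈ 0.4871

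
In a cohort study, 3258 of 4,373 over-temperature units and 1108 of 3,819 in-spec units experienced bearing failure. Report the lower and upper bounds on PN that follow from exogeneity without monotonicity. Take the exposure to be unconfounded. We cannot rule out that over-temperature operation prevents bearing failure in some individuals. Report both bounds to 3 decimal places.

0.611 ≤ PN ≤ 0.953

p₁ = P(outcome | exposed) = 3258/4373 = 0.74503
p₀ = P(outcome | unexposed) = 1108/3819 = 0.29013
Under exogeneity alone the bounds on PN are max{0,(p₁−p₀)/p₁} ≤ PN ≤ min{1,(1−p₀)/p₁}.
  lower = (p₁ − p₀)/p₁ = 0.4549 / 0.74503 ≈ 0.6106
  upper = min{1, (1 − p₀)/p₁} = 0.70987 / 0.74503 ≈ 0.9528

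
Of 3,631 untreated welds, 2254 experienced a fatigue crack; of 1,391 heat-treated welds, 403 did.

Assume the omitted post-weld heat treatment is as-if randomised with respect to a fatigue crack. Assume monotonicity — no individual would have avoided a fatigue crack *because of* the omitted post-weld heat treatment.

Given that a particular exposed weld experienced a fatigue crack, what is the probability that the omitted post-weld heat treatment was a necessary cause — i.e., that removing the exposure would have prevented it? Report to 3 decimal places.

p₁ = P(outcome | exposed) = 2254/3631 = 0.62077
p₀ = P(outcome | unexposed) = 403/1391 = 0.28972
Under exogeneity and monotonicity, PN = (p₁ − p₀) / p₁.
PN = (0.62077 − 0.28972) / 0.62077 = 0.33105 / 0.62077 ≈ 0.5333

PN ≈ 0.533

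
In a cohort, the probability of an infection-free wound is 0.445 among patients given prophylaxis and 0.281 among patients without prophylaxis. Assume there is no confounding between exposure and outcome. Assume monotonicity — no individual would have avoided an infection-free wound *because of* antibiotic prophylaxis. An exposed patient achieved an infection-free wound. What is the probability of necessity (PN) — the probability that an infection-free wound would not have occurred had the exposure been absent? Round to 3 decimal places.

Let p₁ = 0.445, p₀ = 0.281.
Under exogeneity and monotonicity, PN = (p₁ − p₀) / p₁.
PN = (0.445 − 0.281) / 0.445 = 0.164 / 0.445 ≈ 0.3685

PN ≈ 0.369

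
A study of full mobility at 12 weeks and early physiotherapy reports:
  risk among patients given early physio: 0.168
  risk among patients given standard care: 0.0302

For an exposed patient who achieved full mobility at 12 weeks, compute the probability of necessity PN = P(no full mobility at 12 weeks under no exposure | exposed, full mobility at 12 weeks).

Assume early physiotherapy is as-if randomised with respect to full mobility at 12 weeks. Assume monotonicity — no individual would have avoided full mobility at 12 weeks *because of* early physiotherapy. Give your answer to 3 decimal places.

Let p₁ = 0.168, p₀ = 0.0302.
Under exogeneity and monotonicity, PN = (p₁ − p₀) / p₁.
PN = (0.168 − 0.0302) / 0.168 = 0.1378 / 0.168 ≈ 0.8202

PN ≈ 0.820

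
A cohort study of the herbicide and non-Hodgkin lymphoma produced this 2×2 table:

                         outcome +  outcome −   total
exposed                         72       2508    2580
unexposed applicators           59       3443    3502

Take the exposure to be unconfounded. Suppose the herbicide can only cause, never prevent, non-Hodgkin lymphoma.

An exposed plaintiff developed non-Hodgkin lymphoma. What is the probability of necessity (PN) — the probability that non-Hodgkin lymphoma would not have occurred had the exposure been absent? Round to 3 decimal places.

p₁ = P(outcome | exposed) = 72/2580 = 0.027907
p₀ = P(outcome | unexposed) = 59/3502 = 0.016848
Under exogeneity and monotonicity, PN = (p₁ − p₀) / p₁.
PN = (0.027907 − 0.016848) / 0.027907 = 0.011059 / 0.027907 ≈ 0.3963

PN ≈ 0.396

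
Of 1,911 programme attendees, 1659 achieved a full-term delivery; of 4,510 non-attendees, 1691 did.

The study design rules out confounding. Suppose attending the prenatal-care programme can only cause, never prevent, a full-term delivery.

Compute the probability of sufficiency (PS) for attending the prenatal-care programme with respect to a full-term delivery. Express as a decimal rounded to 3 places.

p₁ = P(outcome | exposed) = 1659/1911 = 0.86813
p₀ = P(outcome | unexposed) = 1691/4510 = 0.37494
Under exogeneity and monotonicity, PS = (p₁ − p₀) / (1 − p₀).
PS = (0.86813 − 0.37494) / (1 − 0.37494) = 0.49319 / 0.62506 ≈ 0.7890

PS ≈ 0.789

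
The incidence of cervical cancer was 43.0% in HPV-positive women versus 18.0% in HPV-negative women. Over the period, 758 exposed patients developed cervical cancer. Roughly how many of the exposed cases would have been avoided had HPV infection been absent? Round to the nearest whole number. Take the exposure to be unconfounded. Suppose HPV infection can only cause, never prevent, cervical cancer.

about 441 cases

p₁ = 0.43, p₀ = 0.18.
PN = (p₁ − p₀)/p₁ = (0.43 − 0.18) / 0.43 ≈ 0.58140.
Attributable cases ≈ PN × (exposed cases) = 0.58140 × 758 ≈ 440.70.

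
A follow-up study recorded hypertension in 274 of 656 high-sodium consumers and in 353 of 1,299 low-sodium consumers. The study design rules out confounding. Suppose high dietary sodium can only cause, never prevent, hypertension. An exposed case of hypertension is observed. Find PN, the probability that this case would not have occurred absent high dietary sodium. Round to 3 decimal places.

PN ≈ 0.349

p₁ = P(outcome | exposed) = 274/656 = 0.41768
p₀ = P(outcome | unexposed) = 353/1299 = 0.27175
Under exogeneity and monotonicity, PN = (p₁ − p₀) / p₁.
PN = (0.41768 − 0.27175) / 0.41768 = 0.14594 / 0.41768 ≈ 0.3494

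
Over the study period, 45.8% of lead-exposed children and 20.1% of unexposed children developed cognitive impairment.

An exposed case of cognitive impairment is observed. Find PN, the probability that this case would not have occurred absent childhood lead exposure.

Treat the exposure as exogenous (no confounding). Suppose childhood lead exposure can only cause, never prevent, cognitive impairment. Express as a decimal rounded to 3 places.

p₁ = 0.458, p₀ = 0.201.
Under exogeneity and monotonicity, PN = (p₁ − p₀) / p₁.
PN = (0.458 − 0.201) / 0.458 = 0.257 / 0.458 ≈ 0.5611

PN ≈ 0.561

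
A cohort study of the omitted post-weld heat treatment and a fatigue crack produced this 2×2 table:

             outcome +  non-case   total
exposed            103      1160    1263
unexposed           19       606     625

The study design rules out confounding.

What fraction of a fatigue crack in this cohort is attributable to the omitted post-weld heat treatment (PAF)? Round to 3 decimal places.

PAF ≈ 0.530

p₁ = P(outcome | exposed) = 103/1263 = 0.081552
p₀ = P(outcome | unexposed) = 19/625 = 0.0304
Exposure prevalence π = 1263/1888 = 0.66896; overall risk P(Y=1) = 0.064619.
Under exogeneity, PAF = [P(Y=1) − p₀]/P(Y=1).
PAF = (0.064619 − 0.0304) / 0.064619 ≈ 0.5295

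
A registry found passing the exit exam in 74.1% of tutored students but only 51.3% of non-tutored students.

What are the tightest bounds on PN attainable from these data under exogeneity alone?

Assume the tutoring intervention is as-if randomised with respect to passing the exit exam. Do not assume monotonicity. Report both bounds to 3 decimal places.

p₁ = 0.741, p₀ = 0.513.
Under exogeneity alone the bounds on PN are max{0,(p₁−p₀)/p₁} ≤ PN ≤ min{1,(1−p₀)/p₁}.
  lower = (p₁ − p₀)/p₁ = 0.228 / 0.741 ≈ 0.3077
  upper = min{1, (1 − p₀)/p₁} = 0.487 / 0.741 ≈ 0.6572

0.308 ≤ PN ≤ 0.657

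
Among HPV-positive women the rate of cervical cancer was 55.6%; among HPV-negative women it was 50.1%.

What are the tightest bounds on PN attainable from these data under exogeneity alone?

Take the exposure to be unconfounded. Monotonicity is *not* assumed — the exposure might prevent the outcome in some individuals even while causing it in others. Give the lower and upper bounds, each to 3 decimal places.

p₁ = 0.556, p₀ = 0.501.
Under exogeneity alone the bounds on PN are max{0,(p₁−p₀)/p₁} ≤ PN ≤ min{1,(1−p₀)/p₁}.
  lower = (p₁ − p₀)/p₁ = 0.055 / 0.556 ≈ 0.0989
  upper = min{1, (1 − p₀)/p₁} = 0.499 / 0.556 ≈ 0.8975

0.099 ≤ PN ≤ 0.897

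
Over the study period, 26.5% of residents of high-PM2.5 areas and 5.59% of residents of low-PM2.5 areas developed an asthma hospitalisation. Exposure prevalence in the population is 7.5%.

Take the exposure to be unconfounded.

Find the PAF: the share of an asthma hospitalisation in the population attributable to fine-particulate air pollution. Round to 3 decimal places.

p₁ = 0.265, p₀ = 0.0559.
Overall risk P(Y=1) = π·p₁ + (1−π)·p₀ = 0.075×0.265 + 0.925×0.0559 = 0.071583.
Under exogeneity, PAF = [P(Y=1) − p₀] / P(Y=1).
PAF = (0.071583 − 0.0559) / 0.071583 ≈ 0.2191

PAF ≈ 0.219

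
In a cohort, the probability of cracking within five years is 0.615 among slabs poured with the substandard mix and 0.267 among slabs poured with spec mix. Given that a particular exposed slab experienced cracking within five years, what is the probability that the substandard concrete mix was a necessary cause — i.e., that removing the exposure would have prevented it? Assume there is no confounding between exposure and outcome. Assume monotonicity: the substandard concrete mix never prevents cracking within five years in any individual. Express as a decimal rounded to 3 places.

Let p₁ = 0.615, p₀ = 0.267.
Under exogeneity and monotonicity, PN = (p₁ − p₀) / p₁.
PN = (0.615 − 0.267) / 0.615 = 0.348 / 0.615 ≈ 0.5659

PN ≈ 0.566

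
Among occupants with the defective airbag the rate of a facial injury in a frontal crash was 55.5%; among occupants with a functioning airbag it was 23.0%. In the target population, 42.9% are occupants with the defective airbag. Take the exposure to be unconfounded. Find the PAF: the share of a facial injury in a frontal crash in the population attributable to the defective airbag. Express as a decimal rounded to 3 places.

p₁ = 0.555, p₀ = 0.23.
Overall risk P(Y=1) = π·p₁ + (1−π)·p₀ = 0.429×0.555 + 0.571×0.23 = 0.36943.
Under exogeneity, PAF = [P(Y=1) − p₀] / P(Y=1).
PAF = (0.36943 − 0.23) / 0.36943 ≈ 0.3774

PAF ≈ 0.377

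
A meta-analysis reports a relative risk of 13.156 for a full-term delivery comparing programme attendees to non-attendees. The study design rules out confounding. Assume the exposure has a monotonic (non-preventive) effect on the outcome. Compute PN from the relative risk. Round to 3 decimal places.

PN ≈ 0.924

Under exogeneity and monotonicity, PN = (RR − 1) / RR = 1 − 1/RR.
PN = (13.156 − 1) / 13.156 = 12.16 / 13.156 ≈ 0.9240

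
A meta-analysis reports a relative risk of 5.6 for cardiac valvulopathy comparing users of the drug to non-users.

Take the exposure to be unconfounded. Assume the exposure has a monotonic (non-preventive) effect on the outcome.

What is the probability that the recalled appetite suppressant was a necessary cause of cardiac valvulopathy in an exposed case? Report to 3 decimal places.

PN ≈ 0.821

Under exogeneity and monotonicity, PN = (RR − 1) / RR = 1 − 1/RR.
PN = (5.6 − 1) / 5.6 = 4.6 / 5.6 ≈ 0.8214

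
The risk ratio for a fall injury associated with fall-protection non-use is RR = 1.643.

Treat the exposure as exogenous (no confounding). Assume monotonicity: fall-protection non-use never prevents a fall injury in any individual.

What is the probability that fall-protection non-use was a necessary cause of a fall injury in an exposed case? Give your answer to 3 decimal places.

PN ≈ 0.391

Under exogeneity and monotonicity, PN = (RR − 1) / RR = 1 − 1/RR.
PN = (1.643 − 1) / 1.643 = 0.643 / 1.643 ≈ 0.3914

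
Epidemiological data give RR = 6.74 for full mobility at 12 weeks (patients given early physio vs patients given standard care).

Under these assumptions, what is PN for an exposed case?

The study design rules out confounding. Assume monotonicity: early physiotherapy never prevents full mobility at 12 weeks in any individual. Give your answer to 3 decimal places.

PN ≈ 0.852

Under exogeneity and monotonicity, PN = (RR − 1) / RR = 1 − 1/RR.
PN = (6.74 − 1) / 6.74 = 5.74 / 6.74 ≈ 0.8516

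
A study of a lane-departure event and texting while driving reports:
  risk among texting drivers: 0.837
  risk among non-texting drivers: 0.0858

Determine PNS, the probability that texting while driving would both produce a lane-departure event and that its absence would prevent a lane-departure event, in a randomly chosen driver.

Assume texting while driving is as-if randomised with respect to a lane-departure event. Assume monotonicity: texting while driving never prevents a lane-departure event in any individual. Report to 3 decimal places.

Let p₁ = 0.837, p₀ = 0.0858.
Under exogeneity and monotonicity, PNS = p₁ − p₀.
PNS = 0.837 − 0.0858 = 0.7512

PNS ≈ 0.751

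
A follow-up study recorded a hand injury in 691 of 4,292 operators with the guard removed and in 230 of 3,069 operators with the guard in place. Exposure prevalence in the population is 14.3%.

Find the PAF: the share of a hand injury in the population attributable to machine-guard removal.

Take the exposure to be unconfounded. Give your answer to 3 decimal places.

PAF ≈ 0.141

p₁ = P(outcome | exposed) = 691/4292 = 0.161
p₀ = P(outcome | unexposed) = 230/3069 = 0.074943
Overall risk P(Y=1) = π·p₁ + (1−π)·p₀ = 0.143×0.161 + 0.857×0.074943 = 0.087249.
Under exogeneity, PAF = [P(Y=1) − p₀] / P(Y=1).
PAF = (0.087249 − 0.074943) / 0.087249 ≈ 0.1410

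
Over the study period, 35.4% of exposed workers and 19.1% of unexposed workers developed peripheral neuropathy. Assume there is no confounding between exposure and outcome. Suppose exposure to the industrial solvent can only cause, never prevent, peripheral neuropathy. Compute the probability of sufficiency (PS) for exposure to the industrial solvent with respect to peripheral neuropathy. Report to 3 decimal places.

PS ≈ 0.201

p₁ = 0.354, p₀ = 0.191.
Under exogeneity and monotonicity, PS = (p₁ − p₀) / (1 − p₀).
PS = (0.354 − 0.191) / (1 − 0.191) = 0.163 / 0.809 ≈ 0.2015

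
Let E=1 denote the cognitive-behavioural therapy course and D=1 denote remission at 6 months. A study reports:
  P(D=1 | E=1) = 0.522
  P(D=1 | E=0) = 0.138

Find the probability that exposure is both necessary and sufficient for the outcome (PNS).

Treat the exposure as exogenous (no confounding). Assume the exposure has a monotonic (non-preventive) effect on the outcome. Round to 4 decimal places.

PNS ≈ 0.3840

Let p₁ = 0.522, p₀ = 0.138.
Under exogeneity and monotonicity, PNS = p₁ − p₀.
PNS = 0.522 − 0.138 = 0.384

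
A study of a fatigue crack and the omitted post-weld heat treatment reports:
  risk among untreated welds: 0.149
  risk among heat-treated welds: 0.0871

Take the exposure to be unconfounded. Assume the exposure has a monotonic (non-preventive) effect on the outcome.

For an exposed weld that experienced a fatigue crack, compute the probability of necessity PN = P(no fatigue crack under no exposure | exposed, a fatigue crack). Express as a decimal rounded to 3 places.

PN ≈ 0.415

Let p₁ = 0.149, p₀ = 0.0871.
Under exogeneity and monotonicity, PN = (p₁ − p₀) / p₁.
PN = (0.149 − 0.0871) / 0.149 = 0.0619 / 0.149 ≈ 0.4154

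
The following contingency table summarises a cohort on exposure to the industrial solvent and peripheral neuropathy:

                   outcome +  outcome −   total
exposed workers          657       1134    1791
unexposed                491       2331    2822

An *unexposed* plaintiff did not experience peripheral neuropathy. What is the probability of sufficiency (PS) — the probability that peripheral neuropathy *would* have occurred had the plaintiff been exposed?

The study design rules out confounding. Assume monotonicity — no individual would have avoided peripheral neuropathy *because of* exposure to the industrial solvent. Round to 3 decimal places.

PS ≈ 0.233

p₁ = P(outcome | exposed) = 657/1791 = 0.36683
p₀ = P(outcome | unexposed) = 491/2822 = 0.17399
Under exogeneity and monotonicity, PS = (p₁ − p₀)/(1 − p₀).
PS = (0.36683 − 0.17399) / 0.82601 ≈ 0.2335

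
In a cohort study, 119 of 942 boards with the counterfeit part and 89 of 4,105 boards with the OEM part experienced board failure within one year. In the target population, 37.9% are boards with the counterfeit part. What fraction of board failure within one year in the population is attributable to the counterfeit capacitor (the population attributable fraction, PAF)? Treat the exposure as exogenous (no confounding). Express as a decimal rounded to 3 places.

PAF ≈ 0.647

p₁ = P(outcome | exposed) = 119/942 = 0.12633
p₀ = P(outcome | unexposed) = 89/4105 = 0.021681
Overall risk P(Y=1) = π·p₁ + (1−π)·p₀ = 0.379×0.12633 + 0.621×0.021681 = 0.061342.
Under exogeneity, PAF = [P(Y=1) − p₀] / P(Y=1).
PAF = (0.061342 − 0.021681) / 0.061342 ≈ 0.6466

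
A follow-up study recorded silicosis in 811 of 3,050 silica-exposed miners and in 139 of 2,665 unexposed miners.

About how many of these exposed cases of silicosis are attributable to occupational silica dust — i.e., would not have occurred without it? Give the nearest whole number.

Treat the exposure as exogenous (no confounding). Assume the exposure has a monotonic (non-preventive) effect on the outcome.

p₁ = P(outcome | exposed) = 811/3050 = 0.2659
p₀ = P(outcome | unexposed) = 139/2665 = 0.052158
PN = (p₁ − p₀)/p₁ = (0.2659 − 0.052158) / 0.2659 ≈ 0.80385.
Attributable cases ≈ PN × (exposed cases) = 0.80385 × 811 ≈ 651.92.

about 652 cases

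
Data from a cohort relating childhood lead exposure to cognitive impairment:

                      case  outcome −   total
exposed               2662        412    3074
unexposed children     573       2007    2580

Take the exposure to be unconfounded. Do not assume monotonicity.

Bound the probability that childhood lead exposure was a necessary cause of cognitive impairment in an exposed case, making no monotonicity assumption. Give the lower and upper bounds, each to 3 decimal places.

p₁ = P(outcome | exposed) = 2662/3074 = 0.86597
p₀ = P(outcome | unexposed) = 573/2580 = 0.22209
Under exogeneity alone the bounds on PN are max{0,(p₁−p₀)/p₁} ≤ PN ≤ min{1,(1−p₀)/p₁}.
  lower = (p₁ − p₀)/p₁ = 0.64388 / 0.86597 ≈ 0.7435
  upper = min{1, (1 − p₀)/p₁} = 0.77791 / 0.86597 ≈ 0.8983

0.744 ≤ PN ≤ 0.898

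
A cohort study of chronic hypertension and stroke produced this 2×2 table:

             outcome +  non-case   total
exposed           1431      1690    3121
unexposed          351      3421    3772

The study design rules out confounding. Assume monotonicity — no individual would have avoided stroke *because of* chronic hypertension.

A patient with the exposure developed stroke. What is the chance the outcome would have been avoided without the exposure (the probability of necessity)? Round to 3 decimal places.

PN ≈ 0.797

p₁ = P(outcome | exposed) = 1431/3121 = 0.45851
p₀ = P(outcome | unexposed) = 351/3772 = 0.093054
Under exogeneity and monotonicity, PN = (p₁ − p₀)/p₁.
PN = (0.45851 − 0.093054) / 0.45851 ≈ 0.7970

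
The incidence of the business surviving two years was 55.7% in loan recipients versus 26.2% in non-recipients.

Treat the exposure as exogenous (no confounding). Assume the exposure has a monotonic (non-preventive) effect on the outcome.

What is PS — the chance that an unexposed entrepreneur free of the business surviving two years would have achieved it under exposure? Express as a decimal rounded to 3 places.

p₁ = 0.557, p₀ = 0.262.
Under exogeneity and monotonicity, PS = (p₁ − p₀) / (1 − p₀).
PS = (0.557 − 0.262) / (1 − 0.262) = 0.295 / 0.738 ≈ 0.3997

PS ≈ 0.400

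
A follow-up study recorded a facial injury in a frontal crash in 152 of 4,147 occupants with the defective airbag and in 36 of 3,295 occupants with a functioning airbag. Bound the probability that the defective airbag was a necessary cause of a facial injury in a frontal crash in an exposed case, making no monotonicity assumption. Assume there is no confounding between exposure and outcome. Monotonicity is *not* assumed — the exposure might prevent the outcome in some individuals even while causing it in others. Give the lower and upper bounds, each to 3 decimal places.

p₁ = P(outcome | exposed) = 152/4147 = 0.036653
p₀ = P(outcome | unexposed) = 36/3295 = 0.010926
Under exogeneity alone the bounds on PN are max{0,(p₁−p₀)/p₁} ≤ PN ≤ min{1,(1−p₀)/p₁}.
  lower = (p₁ − p₀)/p₁ = 0.025727 / 0.036653 ≈ 0.7019
  upper = min{1, (1 − p₀)/p₁} = 0.98907 / 0.036653 ≈ 26.9848 → capped at 1

0.702 ≤ PN ≤ 1.000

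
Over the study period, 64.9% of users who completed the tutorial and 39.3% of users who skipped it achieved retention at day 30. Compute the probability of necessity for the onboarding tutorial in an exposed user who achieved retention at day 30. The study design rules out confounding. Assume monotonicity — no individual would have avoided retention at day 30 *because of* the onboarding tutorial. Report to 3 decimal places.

p₁ = 0.649, p₀ = 0.393.
Under exogeneity and monotonicity, PN = (p₁ − p₀) / p₁.
PN = (0.649 − 0.393) / 0.649 = 0.256 / 0.649 ≈ 0.3945

PN ≈ 0.394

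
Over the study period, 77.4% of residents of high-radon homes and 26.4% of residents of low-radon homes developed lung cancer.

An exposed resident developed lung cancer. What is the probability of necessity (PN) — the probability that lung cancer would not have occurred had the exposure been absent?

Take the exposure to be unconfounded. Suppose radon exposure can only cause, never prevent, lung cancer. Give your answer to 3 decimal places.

p₁ = 0.774, p₀ = 0.264.
Under exogeneity and monotonicity, PN = (p₁ − p₀) / p₁.
PN = (0.774 − 0.264) / 0.774 = 0.51 / 0.774 ≈ 0.6589

PN ≈ 0.659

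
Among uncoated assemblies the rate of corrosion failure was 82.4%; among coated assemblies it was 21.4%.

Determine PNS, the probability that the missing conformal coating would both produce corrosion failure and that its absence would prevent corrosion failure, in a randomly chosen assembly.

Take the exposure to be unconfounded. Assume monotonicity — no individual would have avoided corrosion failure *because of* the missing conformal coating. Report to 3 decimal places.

PNS ≈ 0.610

p₁ = 0.824, p₀ = 0.214.
Under exogeneity and monotonicity, PNS = p₁ − p₀.
PNS = 0.824 − 0.214 = 0.61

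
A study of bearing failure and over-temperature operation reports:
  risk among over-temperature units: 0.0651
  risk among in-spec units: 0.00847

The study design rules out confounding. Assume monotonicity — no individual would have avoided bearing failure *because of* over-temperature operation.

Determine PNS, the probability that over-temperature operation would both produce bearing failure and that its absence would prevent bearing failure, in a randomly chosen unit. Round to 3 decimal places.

Let p₁ = 0.0651, p₀ = 0.00847.
Under exogeneity and monotonicity, PNS = p₁ − p₀.
PNS = 0.0651 − 0.00847 = 0.05663

PNS ≈ 0.057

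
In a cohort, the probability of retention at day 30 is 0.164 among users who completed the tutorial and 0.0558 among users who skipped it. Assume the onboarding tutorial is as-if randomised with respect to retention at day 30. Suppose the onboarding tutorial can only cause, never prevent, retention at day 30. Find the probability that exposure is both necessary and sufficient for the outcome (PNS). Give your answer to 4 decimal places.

PNS ≈ 0.1082

Let p₁ = 0.164, p₀ = 0.0558.
Under exogeneity and monotonicity, PNS = p₁ − p₀.
PNS = 0.164 − 0.0558 = 0.1082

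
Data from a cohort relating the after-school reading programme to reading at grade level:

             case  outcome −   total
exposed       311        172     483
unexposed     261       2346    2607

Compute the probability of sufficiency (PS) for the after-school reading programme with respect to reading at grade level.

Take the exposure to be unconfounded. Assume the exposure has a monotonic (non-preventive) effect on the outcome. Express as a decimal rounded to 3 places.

PS ≈ 0.604

p₁ = P(outcome | exposed) = 311/483 = 0.64389
p₀ = P(outcome | unexposed) = 261/2607 = 0.10012
Under exogeneity and monotonicity, PS = (p₁ − p₀)/(1 − p₀).
PS = (0.64389 − 0.10012) / 0.89988 ≈ 0.6043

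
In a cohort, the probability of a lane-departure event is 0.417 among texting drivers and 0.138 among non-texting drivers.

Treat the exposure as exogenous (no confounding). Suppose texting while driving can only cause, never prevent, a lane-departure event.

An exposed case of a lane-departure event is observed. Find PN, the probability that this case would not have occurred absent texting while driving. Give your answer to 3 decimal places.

PN ≈ 0.669

Let p₁ = 0.417, p₀ = 0.138.
Under exogeneity and monotonicity, PN = (p₁ − p₀) / p₁.
PN = (0.417 − 0.138) / 0.417 = 0.279 / 0.417 ≈ 0.6691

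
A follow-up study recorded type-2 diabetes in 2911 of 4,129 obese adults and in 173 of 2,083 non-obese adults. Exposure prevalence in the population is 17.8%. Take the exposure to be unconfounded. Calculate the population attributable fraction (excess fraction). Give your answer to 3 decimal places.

PAF ≈ 0.571

p₁ = P(outcome | exposed) = 2911/4129 = 0.70501
p₀ = P(outcome | unexposed) = 173/2083 = 0.083053
Overall risk P(Y=1) = π·p₁ + (1−π)·p₀ = 0.178×0.70501 + 0.822×0.083053 = 0.19376.
Under exogeneity, PAF = [P(Y=1) − p₀] / P(Y=1).
PAF = (0.19376 − 0.083053) / 0.19376 ≈ 0.5714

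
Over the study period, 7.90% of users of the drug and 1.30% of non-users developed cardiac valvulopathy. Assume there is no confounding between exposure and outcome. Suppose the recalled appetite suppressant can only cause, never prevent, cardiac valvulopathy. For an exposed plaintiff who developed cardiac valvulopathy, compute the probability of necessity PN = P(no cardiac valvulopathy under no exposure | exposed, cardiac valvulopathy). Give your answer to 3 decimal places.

PN ≈ 0.835

p₁ = 0.079, p₀ = 0.013.
Under exogeneity and monotonicity, PN = (p₁ − p₀) / p₁.
PN = (0.079 − 0.013) / 0.079 = 0.066 / 0.079 ≈ 0.8354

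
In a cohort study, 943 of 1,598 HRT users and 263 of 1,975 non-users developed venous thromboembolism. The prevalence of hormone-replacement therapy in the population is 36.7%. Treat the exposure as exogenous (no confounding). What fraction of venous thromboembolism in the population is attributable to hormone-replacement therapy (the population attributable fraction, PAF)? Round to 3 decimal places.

PAF ≈ 0.557

p₁ = P(outcome | exposed) = 943/1598 = 0.59011
p₀ = P(outcome | unexposed) = 263/1975 = 0.13316
Overall risk P(Y=1) = π·p₁ + (1−π)·p₀ = 0.367×0.59011 + 0.633×0.13316 = 0.30086.
Under exogeneity, PAF = [P(Y=1) − p₀] / P(Y=1).
PAF = (0.30086 − 0.13316) / 0.30086 ≈ 0.5574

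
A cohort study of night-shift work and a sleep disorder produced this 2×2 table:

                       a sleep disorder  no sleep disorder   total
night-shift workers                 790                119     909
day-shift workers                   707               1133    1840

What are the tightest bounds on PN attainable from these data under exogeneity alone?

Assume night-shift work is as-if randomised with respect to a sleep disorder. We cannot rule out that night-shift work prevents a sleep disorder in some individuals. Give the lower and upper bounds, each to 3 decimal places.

p₁ = P(outcome | exposed) = 790/909 = 0.86909
p₀ = P(outcome | unexposed) = 707/1840 = 0.38424
Under exogeneity alone the bounds on PN are max{0,(p₁−p₀)/p₁} ≤ PN ≤ min{1,(1−p₀)/p₁}.
  lower = (p₁ − p₀)/p₁ = 0.48485 / 0.86909 ≈ 0.5579
  upper = min{1, (1 − p₀)/p₁} = 0.61576 / 0.86909 ≈ 0.7085

0.558 ≤ PN ≤ 0.709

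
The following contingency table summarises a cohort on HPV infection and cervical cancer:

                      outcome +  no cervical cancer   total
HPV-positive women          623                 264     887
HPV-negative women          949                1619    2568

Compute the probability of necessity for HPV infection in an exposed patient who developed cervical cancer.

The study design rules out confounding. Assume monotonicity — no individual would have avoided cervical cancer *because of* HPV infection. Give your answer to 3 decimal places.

p₁ = P(outcome | exposed) = 623/887 = 0.70237
p₀ = P(outcome | unexposed) = 949/2568 = 0.36955
Under exogeneity and monotonicity, PN = (p₁ − p₀)/p₁.
PN = (0.70237 − 0.36955) / 0.70237 ≈ 0.4739

PN ≈ 0.474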